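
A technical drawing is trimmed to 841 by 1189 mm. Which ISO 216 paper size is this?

Aspect ratio 1189/841 ≈ 1.414 — close to the ISO √2 ≈ 1.414.
In the A-series (A0 area = 1 m²): A0 = 841 × 1189 mm.

A0 (841 × 1189 mm)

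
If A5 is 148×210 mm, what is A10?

26 × 37 mm

A6: ⌊210/2⌋ × 148 = 105 × 148 mm
A7: ⌊148/2⌋ × 105 = 74 × 105 mm
A8: ⌊105/2⌋ × 74 = 52 × 74 mm
A9: ⌊74/2⌋ × 52 = 37 × 52 mm
A10: ⌊52/2⌋ × 37 = 26 × 37 mm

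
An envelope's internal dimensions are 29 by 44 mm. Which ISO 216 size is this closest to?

Aspect ratio 44/29 ≈ 1.517 (ISO target is √2 ≈ 1.414).
In the B-series (B0 = 1000 × 1414 mm): B10 = 31 × 44 mm.
Off by 2 mm total — nearest standard size.

B10 (31 × 44 mm)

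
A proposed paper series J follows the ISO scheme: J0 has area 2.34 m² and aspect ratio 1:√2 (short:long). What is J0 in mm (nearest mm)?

1286 × 1819 mm

Let the short side be w mm. Then w · w√2 = 2.34 m² = 2,340,000 mm².
w² = 2,340,000/√2, so w ≈ 1286.3 mm; long side = w√2 ≈ 1819.1 mm.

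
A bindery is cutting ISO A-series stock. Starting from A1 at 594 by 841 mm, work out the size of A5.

148 × 210 mm

A2: ⌊841/2⌋ × 594 = 420 × 594 mm
A3: ⌊594/2⌋ × 420 = 297 × 420 mm
A4: ⌊420/2⌋ × 297 = 210 × 297 mm
A5: ⌊297/2⌋ × 210 = 148 × 210 mm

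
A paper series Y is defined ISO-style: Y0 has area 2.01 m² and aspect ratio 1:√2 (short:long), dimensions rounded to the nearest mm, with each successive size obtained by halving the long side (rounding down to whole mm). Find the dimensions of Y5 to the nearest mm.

Let Y0's short side be w mm. w · w√2 = 2.01 m² = 2,010,000 mm², so w ≈ 1192.2 mm and w√2 ≈ 1686.0 mm → Y0 = 1192 × 1686 mm.
Y1: ⌊1686/2⌋ × 1192 = 843 × 1192 mm
Y2: ⌊1192/2⌋ × 843 = 596 × 843 mm
Y3: ⌊843/2⌋ × 596 = 421 × 596 mm
Y4: ⌊596/2⌋ × 421 = 298 × 421 mm
Y5: ⌊421/2⌋ × 298 = 210 × 298 mm

210 × 298 mm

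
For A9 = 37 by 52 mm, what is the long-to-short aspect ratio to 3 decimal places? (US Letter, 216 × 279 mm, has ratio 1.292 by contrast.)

52 / 37 = 1.405
ISO 216 targets √2 ≈ 1.414; the -0.009 deviation is from mm rounding.

1.405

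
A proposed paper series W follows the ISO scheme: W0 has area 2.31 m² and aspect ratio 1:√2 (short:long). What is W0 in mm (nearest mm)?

Let the short side be w mm. Then w · w√2 = 2.31 m² = 2,310,000 mm².
w² = 2,310,000/√2, so w ≈ 1278.1 mm; long side = w√2 ≈ 1807.4 mm.

1278 × 1807 mm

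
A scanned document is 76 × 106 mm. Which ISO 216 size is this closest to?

A7 (74 × 105 mm)

Aspect ratio 106/76 ≈ 1.395 (ISO target is √2 ≈ 1.414).
In the A-series (A0 area = 1 m²): A7 = 74 × 105 mm.
Off by 3 mm total — nearest standard size.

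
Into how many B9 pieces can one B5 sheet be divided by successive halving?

Each ISO step halves the sheet: 1 × B5 → 2 × B6 → 4 × B7 → 8 × B8 → …
From B5 to B9 is 4 halving steps: 2^4 = 16.

16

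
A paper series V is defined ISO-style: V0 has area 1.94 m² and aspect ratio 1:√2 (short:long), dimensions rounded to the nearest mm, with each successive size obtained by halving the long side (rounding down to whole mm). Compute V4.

292 × 414 mm

Let V0's short side be w mm. w · w√2 = 1.94 m² = 1,940,000 mm², so w ≈ 1171.2 mm and w√2 ≈ 1656.4 mm → V0 = 1171 × 1656 mm.
V1: ⌊1656/2⌋ × 1171 = 828 × 1171 mm
V2: ⌊1171/2⌋ × 828 = 585 × 828 mm
V3: ⌊828/2⌋ × 585 = 414 × 585 mm
V4: ⌊585/2⌋ × 414 = 292 × 414 mm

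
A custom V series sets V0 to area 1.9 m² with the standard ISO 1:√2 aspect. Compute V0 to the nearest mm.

1159 × 1639 mm

Let the short side be w mm. Then w · w√2 = 1.9 m² = 1,900,000 mm².
w² = 1,900,000/√2, so w ≈ 1159.1 mm; long side = w√2 ≈ 1639.2 mm.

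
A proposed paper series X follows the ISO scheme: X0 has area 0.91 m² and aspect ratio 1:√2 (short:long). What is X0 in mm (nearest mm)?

Let the short side be w mm. Then w · w√2 = 0.91 m² = 910,000 mm².
w² = 910,000/√2, so w ≈ 802.2 mm; long side = w√2 ≈ 1134.4 mm.

802 × 1134 mm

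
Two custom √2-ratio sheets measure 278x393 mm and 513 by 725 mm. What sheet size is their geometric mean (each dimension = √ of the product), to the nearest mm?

Short side: √(278 · 513) = √142614 ≈ 377.6 → 378 mm
Long side: √(393 · 725) = √284925 ≈ 533.8 → 534 mm

378 × 534 mm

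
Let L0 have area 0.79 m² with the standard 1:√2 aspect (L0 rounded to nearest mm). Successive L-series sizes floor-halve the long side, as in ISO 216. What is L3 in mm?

264 × 373 mm

Let L0's short side be w mm. w · w√2 = 0.79 m² = 790,000 mm², so w ≈ 747.4 mm and w√2 ≈ 1057.0 mm → L0 = 747 × 1057 mm.
L1: ⌊1057/2⌋ × 747 = 528 × 747 mm
L2: ⌊747/2⌋ × 528 = 373 × 528 mm
L3: ⌊528/2⌋ × 373 = 264 × 373 mm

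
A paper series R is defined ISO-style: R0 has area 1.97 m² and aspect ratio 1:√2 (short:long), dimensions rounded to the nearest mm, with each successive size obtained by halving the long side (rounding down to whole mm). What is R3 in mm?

Let R0's short side be w mm. w · w√2 = 1.97 m² = 1,970,000 mm², so w ≈ 1180.3 mm and w√2 ≈ 1669.1 mm → R0 = 1180 × 1669 mm.
R1: ⌊1669/2⌋ × 1180 = 834 × 1180 mm
R2: ⌊1180/2⌋ × 834 = 590 × 834 mm
R3: ⌊834/2⌋ × 590 = 417 × 590 mm

417 × 590 mm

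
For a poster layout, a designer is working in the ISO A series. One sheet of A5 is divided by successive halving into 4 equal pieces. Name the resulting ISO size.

4 = 2^2, so 2 halving steps.
A5 → A6 → … → A7 after 2 steps.

A7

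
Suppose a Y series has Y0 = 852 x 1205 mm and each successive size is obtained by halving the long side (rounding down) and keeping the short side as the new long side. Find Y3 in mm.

Y1: ⌊1205/2⌋ × 852 = 602 × 852 mm
Y2: ⌊852/2⌋ × 602 = 426 × 602 mm
Y3: ⌊602/2⌋ × 426 = 301 × 426 mm

301 × 426 mm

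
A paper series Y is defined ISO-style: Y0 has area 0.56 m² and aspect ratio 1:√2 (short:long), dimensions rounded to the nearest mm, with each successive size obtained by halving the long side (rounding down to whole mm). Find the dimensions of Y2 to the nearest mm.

314 × 445 mm

Let Y0's short side be w mm. w · w√2 = 0.56 m² = 560,000 mm², so w ≈ 629.3 mm and w√2 ≈ 889.9 mm → Y0 = 629 × 890 mm.
Y1: ⌊890/2⌋ × 629 = 445 × 629 mm
Y2: ⌊629/2⌋ × 445 = 314 × 445 mm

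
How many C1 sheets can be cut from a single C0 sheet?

2

Each ISO step halves the sheet: 1 × C0 → 2 × C1
From C0 to C1 is 1 halving step: 2^1 = 2.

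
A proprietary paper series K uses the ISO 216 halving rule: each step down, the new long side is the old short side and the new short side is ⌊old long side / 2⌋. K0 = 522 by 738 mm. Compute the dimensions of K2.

K1: ⌊738/2⌋ × 522 = 369 × 522 mm
K2: ⌊522/2⌋ × 369 = 261 × 369 mm

261 × 369 mm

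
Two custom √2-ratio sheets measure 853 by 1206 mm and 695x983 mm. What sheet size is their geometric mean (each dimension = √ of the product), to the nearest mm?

Short side: √(853 · 695) = √592835 ≈ 770.0 → 770 mm
Long side: √(1206 · 983) = √1185498 ≈ 1088.8 → 1089 mm

770 × 1089 mm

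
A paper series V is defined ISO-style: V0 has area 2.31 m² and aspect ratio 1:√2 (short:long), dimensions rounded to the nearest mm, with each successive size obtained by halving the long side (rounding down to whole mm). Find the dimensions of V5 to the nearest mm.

225 × 319 mm

Let V0's short side be w mm. w · w√2 = 2.31 m² = 2,310,000 mm², so w ≈ 1278.1 mm and w√2 ≈ 1807.4 mm → V0 = 1278 × 1807 mm.
V1: ⌊1807/2⌋ × 1278 = 903 × 1278 mm
V2: ⌊1278/2⌋ × 903 = 639 × 903 mm
V3: ⌊903/2⌋ × 639 = 451 × 639 mm
V4: ⌊639/2⌋ × 451 = 319 × 451 mm
V5: ⌊451/2⌋ × 319 = 225 × 319 mm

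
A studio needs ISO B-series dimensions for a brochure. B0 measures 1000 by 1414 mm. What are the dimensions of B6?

125 × 176 mm

B1: ⌊1414/2⌋ × 1000 = 707 × 1000 mm
B2: ⌊1000/2⌋ × 707 = 500 × 707 mm
B3: ⌊707/2⌋ × 500 = 353 × 500 mm
B4: ⌊500/2⌋ × 353 = 250 × 353 mm
B5: ⌊353/2⌋ × 250 = 176 × 250 mm
B6: ⌊250/2⌋ × 176 = 125 × 176 mm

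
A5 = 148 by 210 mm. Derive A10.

26 × 37 mm

A6: ⌊210/2⌋ × 148 = 105 × 148 mm
A7: ⌊148/2⌋ × 105 = 74 × 105 mm
A8: ⌊105/2⌋ × 74 = 52 × 74 mm
A9: ⌊74/2⌋ × 52 = 37 × 52 mm
A10: ⌊52/2⌋ × 37 = 26 × 37 mm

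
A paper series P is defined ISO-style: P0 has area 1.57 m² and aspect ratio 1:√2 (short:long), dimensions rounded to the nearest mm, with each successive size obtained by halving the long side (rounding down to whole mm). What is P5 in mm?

Let P0's short side be w mm. w · w√2 = 1.57 m² = 1,570,000 mm², so w ≈ 1053.6 mm and w√2 ≈ 1490.1 mm → P0 = 1054 × 1490 mm.
P1: ⌊1490/2⌋ × 1054 = 745 × 1054 mm
P2: ⌊1054/2⌋ × 745 = 527 × 745 mm
P3: ⌊745/2⌋ × 527 = 372 × 527 mm
P4: ⌊527/2⌋ × 372 = 263 × 372 mm
P5: ⌊372/2⌋ × 263 = 186 × 263 mm

186 × 263 mm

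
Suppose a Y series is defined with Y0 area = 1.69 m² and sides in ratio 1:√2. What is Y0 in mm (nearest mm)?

1093 × 1546 mm

Let the short side be w mm. Then w · w√2 = 1.69 m² = 1,690,000 mm².
w² = 1,690,000/√2, so w ≈ 1093.2 mm; long side = w√2 ≈ 1546.0 mm.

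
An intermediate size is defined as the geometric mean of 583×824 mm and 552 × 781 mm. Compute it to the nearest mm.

567 × 802 mm

Short side: √(583 · 552) = √321816 ≈ 567.3 → 567 mm
Long side: √(824 · 781) = √643544 ≈ 802.2 → 802 mm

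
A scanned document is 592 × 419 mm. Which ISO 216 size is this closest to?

A2 (420 × 594 mm)

Aspect ratio 592/419 ≈ 1.413 — close to the ISO √2 ≈ 1.414.
In the A-series (A0 area = 1 m²): A2 = 420 × 594 mm.
Off by 3 mm total — nearest standard size.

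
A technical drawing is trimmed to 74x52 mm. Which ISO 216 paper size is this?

A8 (52 × 74 mm)

Aspect ratio 74/52 ≈ 1.423 — close to the ISO √2 ≈ 1.414.
In the A-series (A0 area = 1 m²): A8 = 52 × 74 mm.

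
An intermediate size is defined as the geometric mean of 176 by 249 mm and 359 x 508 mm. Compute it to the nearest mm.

251 × 356 mm

Short side: √(176 · 359) = √63184 ≈ 251.4 → 251 mm
Long side: √(249 · 508) = √126492 ≈ 355.7 → 356 mm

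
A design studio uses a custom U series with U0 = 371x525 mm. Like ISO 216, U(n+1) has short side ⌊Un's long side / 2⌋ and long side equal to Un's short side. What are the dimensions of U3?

U1: ⌊525/2⌋ × 371 = 262 × 371 mm
U2: ⌊371/2⌋ × 262 = 185 × 262 mm
U3: ⌊262/2⌋ × 185 = 131 × 185 mm

131 × 185 mm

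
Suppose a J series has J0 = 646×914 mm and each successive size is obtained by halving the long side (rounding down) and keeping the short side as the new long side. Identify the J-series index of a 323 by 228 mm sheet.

J0: 646 × 914 mm
J1: 457 × 646 mm
J2: 323 × 457 mm
J3: 228 × 323 mm
J4: 161 × 228 mm
→ matches J3.

J3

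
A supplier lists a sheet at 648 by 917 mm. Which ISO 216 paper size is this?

Aspect ratio 917/648 ≈ 1.415 — close to the ISO √2 ≈ 1.414.
In the C-series (envelope sizes, between A and B): C1 = 648 × 917 mm.

C1 (648 × 917 mm)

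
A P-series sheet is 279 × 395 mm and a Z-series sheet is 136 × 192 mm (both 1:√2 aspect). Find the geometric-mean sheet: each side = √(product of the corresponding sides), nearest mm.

195 × 275 mm

Short side: √(279 · 136) = √37944 ≈ 194.8 → 195 mm
Long side: √(395 · 192) = √75840 ≈ 275.4 → 275 mm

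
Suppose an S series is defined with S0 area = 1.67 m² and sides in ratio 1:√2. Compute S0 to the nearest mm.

1087 × 1537 mm

Let the short side be w mm. Then w · w√2 = 1.67 m² = 1,670,000 mm².
w² = 1,670,000/√2, so w ≈ 1086.7 mm; long side = w√2 ≈ 1536.8 mm.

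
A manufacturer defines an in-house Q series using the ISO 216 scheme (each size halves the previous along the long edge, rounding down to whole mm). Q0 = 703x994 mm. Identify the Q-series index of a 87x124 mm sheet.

Q0: 703 × 994 mm
Q1: 497 × 703 mm
Q2: 351 × 497 mm
Q3: 248 × 351 mm
Q4: 175 × 248 mm
Q5: 124 × 175 mm
Q6: 87 × 124 mm
Q7: 62 × 87 mm
→ matches Q6.

Q6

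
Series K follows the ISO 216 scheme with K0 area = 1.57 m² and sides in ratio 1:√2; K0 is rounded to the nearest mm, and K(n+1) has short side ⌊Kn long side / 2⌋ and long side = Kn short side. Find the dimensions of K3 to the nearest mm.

Let K0's short side be w mm. w · w√2 = 1.57 m² = 1,570,000 mm², so w ≈ 1053.6 mm and w√2 ≈ 1490.1 mm → K0 = 1054 × 1490 mm.
K1: ⌊1490/2⌋ × 1054 = 745 × 1054 mm
K2: ⌊1054/2⌋ × 745 = 527 × 745 mm
K3: ⌊745/2⌋ × 527 = 372 × 527 mm

372 × 527 mm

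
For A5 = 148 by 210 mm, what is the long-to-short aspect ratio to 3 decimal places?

1.419

210 / 148 = 1.419
ISO 216 targets √2 ≈ 1.414; the +0.005 deviation is from mm rounding.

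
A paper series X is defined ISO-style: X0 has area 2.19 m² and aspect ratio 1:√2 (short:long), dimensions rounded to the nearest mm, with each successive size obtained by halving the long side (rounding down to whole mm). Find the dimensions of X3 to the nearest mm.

Let X0's short side be w mm. w · w√2 = 2.19 m² = 2,190,000 mm², so w ≈ 1244.4 mm and w√2 ≈ 1759.9 mm → X0 = 1244 × 1760 mm.
X1: ⌊1760/2⌋ × 1244 = 880 × 1244 mm
X2: ⌊1244/2⌋ × 880 = 622 × 880 mm
X3: ⌊880/2⌋ × 622 = 440 × 622 mm

440 × 622 mm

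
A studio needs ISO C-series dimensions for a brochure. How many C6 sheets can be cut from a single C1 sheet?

C1 = 648 × 917 mm; C6 = 114 × 162 mm.
Each halving step doubles the count; 5 steps from C1 to C6.
2^5 = 32.

32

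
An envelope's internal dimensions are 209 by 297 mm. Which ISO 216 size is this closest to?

A4 (210 × 297 mm)

Aspect ratio 297/209 ≈ 1.421 — close to the ISO √2 ≈ 1.414.
In the A-series (A0 area = 1 m²): A4 = 210 × 297 mm.
Off by 1 mm total — nearest standard size.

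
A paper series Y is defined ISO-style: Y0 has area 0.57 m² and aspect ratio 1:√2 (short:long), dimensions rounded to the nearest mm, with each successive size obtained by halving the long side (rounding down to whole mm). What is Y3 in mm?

Let Y0's short side be w mm. w · w√2 = 0.57 m² = 570,000 mm², so w ≈ 634.9 mm and w√2 ≈ 897.8 mm → Y0 = 635 × 898 mm.
Y1: ⌊898/2⌋ × 635 = 449 × 635 mm
Y2: ⌊635/2⌋ × 449 = 317 × 449 mm
Y3: ⌊449/2⌋ × 317 = 224 × 317 mm

224 × 317 mm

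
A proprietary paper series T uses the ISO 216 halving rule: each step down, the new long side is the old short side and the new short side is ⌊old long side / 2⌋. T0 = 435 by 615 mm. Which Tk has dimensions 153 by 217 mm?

T0: 435 × 615 mm
T1: 307 × 435 mm
T2: 217 × 307 mm
T3: 153 × 217 mm
T4: 108 × 153 mm
→ matches T3.

T3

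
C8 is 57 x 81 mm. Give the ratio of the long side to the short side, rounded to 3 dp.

1.421

81 / 57 = 1.421
ISO 216 targets √2 ≈ 1.414; the +0.007 deviation is from mm rounding.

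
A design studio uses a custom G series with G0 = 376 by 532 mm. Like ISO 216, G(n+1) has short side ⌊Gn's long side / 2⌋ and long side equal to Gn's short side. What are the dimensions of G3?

133 × 188 mm

G1: ⌊532/2⌋ × 376 = 266 × 376 mm
G2: ⌊376/2⌋ × 266 = 188 × 266 mm
G3: ⌊266/2⌋ × 188 = 133 × 188 mm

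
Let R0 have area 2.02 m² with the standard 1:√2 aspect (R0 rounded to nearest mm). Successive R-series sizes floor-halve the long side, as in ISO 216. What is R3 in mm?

422 × 597 mm

Let R0's short side be w mm. w · w√2 = 2.02 m² = 2,020,000 mm², so w ≈ 1195.1 mm and w√2 ≈ 1690.2 mm → R0 = 1195 × 1690 mm.
R1: ⌊1690/2⌋ × 1195 = 845 × 1195 mm
R2: ⌊1195/2⌋ × 845 = 597 × 845 mm
R3: ⌊845/2⌋ × 597 = 422 × 597 mm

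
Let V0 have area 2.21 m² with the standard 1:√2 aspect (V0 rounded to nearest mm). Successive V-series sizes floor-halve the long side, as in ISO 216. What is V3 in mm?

442 × 625 mm

Let V0's short side be w mm. w · w√2 = 2.21 m² = 2,210,000 mm², so w ≈ 1250.1 mm and w√2 ≈ 1767.9 mm → V0 = 1250 × 1768 mm.
V1: ⌊1768/2⌋ × 1250 = 884 × 1250 mm
V2: ⌊1250/2⌋ × 884 = 625 × 884 mm
V3: ⌊884/2⌋ × 625 = 442 × 625 mm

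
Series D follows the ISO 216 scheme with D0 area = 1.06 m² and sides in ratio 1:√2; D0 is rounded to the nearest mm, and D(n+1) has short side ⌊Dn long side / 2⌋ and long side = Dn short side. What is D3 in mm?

306 × 433 mm

Let D0's short side be w mm. w · w√2 = 1.06 m² = 1,060,000 mm², so w ≈ 865.8 mm and w√2 ≈ 1224.4 mm → D0 = 866 × 1224 mm.
D1: ⌊1224/2⌋ × 866 = 612 × 866 mm
D2: ⌊866/2⌋ × 612 = 433 × 612 mm
D3: ⌊612/2⌋ × 433 = 306 × 433 mm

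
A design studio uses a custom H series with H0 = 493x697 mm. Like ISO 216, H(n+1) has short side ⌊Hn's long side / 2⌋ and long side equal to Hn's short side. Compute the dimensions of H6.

61 × 87 mm

H1 = 348 × 493 mm (from H0 by 1 halving).
H2: ⌊493/2⌋ × 348 = 246 × 348 mm
H3: ⌊348/2⌋ × 246 = 174 × 246 mm
H4: ⌊246/2⌋ × 174 = 123 × 174 mm
H5: ⌊174/2⌋ × 123 = 87 × 123 mm
H6: ⌊123/2⌋ × 87 = 61 × 87 mm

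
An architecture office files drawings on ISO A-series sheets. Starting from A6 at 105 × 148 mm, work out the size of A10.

26 × 37 mm

A7: ⌊148/2⌋ × 105 = 74 × 105 mm
A8: ⌊105/2⌋ × 74 = 52 × 74 mm
A9: ⌊74/2⌋ × 52 = 37 × 52 mm
A10: ⌊52/2⌋ × 37 = 26 × 37 mm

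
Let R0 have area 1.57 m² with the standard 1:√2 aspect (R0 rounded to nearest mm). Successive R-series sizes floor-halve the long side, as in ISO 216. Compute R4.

Let R0's short side be w mm. w · w√2 = 1.57 m² = 1,570,000 mm², so w ≈ 1053.6 mm and w√2 ≈ 1490.1 mm → R0 = 1054 × 1490 mm.
R1: ⌊1490/2⌋ × 1054 = 745 × 1054 mm
R2: ⌊1054/2⌋ × 745 = 527 × 745 mm
R3: ⌊745/2⌋ × 527 = 372 × 527 mm
R4: ⌊527/2⌋ × 372 = 263 × 372 mm

263 × 372 mm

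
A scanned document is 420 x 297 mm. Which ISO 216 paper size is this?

Aspect ratio 420/297 ≈ 1.414 — close to the ISO √2 ≈ 1.414.
In the A-series (A0 area = 1 m²): A3 = 297 × 420 mm.

A3 (297 × 420 mm)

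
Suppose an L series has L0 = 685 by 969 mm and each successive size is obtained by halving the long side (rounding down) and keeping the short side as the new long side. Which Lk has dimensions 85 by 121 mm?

L6

L0: 685 × 969 mm
L1: 484 × 685 mm
L2: 342 × 484 mm
L3: 242 × 342 mm
L4: 171 × 242 mm
L5: 121 × 171 mm
L6: 85 × 121 mm
L7: 60 × 85 mm
→ matches L6.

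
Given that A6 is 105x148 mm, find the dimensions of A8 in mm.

A7: ⌊148/2⌋ × 105 = 74 × 105 mm
A8: ⌊105/2⌋ × 74 = 52 × 74 mm

52 × 74 mm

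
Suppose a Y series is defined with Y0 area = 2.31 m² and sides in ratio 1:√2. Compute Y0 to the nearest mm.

Let the short side be w mm. Then w · w√2 = 2.31 m² = 2,310,000 mm².
w² = 2,310,000/√2, so w ≈ 1278.1 mm; long side = w√2 ≈ 1807.4 mm.

1278 × 1807 mm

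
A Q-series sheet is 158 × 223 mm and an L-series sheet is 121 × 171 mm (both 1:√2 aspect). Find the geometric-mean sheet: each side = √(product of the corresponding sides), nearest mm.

138 × 195 mm

Short side: √(158 · 121) = √19118 ≈ 138.3 → 138 mm
Long side: √(223 · 171) = √38133 ≈ 195.3 → 195 mm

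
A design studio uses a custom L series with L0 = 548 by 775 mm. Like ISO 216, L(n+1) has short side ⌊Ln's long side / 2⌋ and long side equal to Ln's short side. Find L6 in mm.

68 × 96 mm

L1 = 387 × 548 mm (from L0 by 1 halving).
L2: ⌊548/2⌋ × 387 = 274 × 387 mm
L3: ⌊387/2⌋ × 274 = 193 × 274 mm
L4: ⌊274/2⌋ × 193 = 137 × 193 mm
L5: ⌊193/2⌋ × 137 = 96 × 137 mm
L6: ⌊137/2⌋ × 96 = 68 × 96 mm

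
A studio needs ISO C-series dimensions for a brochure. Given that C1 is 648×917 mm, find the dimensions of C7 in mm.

C2: ⌊917/2⌋ × 648 = 458 × 648 mm
C3: ⌊648/2⌋ × 458 = 324 × 458 mm
C4: ⌊458/2⌋ × 324 = 229 × 324 mm
C5: ⌊324/2⌋ × 229 = 162 × 229 mm
C6: ⌊229/2⌋ × 162 = 114 × 162 mm
C7: ⌊162/2⌋ × 114 = 81 × 114 mm

81 × 114 mm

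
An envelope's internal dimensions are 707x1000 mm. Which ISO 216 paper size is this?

Aspect ratio 1000/707 ≈ 1.414 — close to the ISO √2 ≈ 1.414.
In the B-series (B0 = 1000 × 1414 mm): B1 = 707 × 1000 mm.

B1 (707 × 1000 mm)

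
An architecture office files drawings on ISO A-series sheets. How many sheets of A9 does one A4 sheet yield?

32

Each ISO step halves the sheet: 1 × A4 → 2 × A5 → 4 × A6 → 8 × A7 → …
From A4 to A9 is 5 halving steps: 2^5 = 32.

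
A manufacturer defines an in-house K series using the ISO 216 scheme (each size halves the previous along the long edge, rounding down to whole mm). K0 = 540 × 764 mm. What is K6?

K1 = 382 × 540 mm (from K0 by 1 halving).
K2: ⌊540/2⌋ × 382 = 270 × 382 mm
K3: ⌊382/2⌋ × 270 = 191 × 270 mm
K4: ⌊270/2⌋ × 191 = 135 × 191 mm
K5: ⌊191/2⌋ × 135 = 95 × 135 mm
K6: ⌊135/2⌋ × 95 = 67 × 95 mm

67 × 95 mm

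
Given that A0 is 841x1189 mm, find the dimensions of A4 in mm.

210 × 297 mm

A1: ⌊1189/2⌋ × 841 = 594 × 841 mm
A2: ⌊841/2⌋ × 594 = 420 × 594 mm
A3: ⌊594/2⌋ × 420 = 297 × 420 mm
A4: ⌊420/2⌋ × 297 = 210 × 297 mm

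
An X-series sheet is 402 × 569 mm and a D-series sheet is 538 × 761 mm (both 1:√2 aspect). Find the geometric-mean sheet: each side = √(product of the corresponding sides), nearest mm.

Short side: √(402 · 538) = √216276 ≈ 465.1 → 465 mm
Long side: √(569 · 761) = √433009 ≈ 658.0 → 658 mm

465 × 658 mm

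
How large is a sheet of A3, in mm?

A0 = 841 × 1189 mm (A0 has area 1 m², aspect 1:√2).
A1: ⌊1189/2⌋ × 841 = 594 × 841 mm
A2: ⌊841/2⌋ × 594 = 420 × 594 mm
A3: ⌊594/2⌋ × 420 = 297 × 420 mm

297 × 420 mm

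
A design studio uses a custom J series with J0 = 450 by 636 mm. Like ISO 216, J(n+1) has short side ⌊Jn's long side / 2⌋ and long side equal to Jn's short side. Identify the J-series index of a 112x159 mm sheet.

J0: 450 × 636 mm
J1: 318 × 450 mm
J2: 225 × 318 mm
J3: 159 × 225 mm
J4: 112 × 159 mm
J5: 79 × 112 mm
→ matches J4.

J4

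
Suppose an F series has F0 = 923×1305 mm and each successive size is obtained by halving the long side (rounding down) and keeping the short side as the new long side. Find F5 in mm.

F1 = 652 × 923 mm (from F0 by 1 halving).
F2: ⌊923/2⌋ × 652 = 461 × 652 mm
F3: ⌊652/2⌋ × 461 = 326 × 461 mm
F4: ⌊461/2⌋ × 326 = 230 × 326 mm
F5: ⌊326/2⌋ × 230 = 163 × 230 mm

163 × 230 mm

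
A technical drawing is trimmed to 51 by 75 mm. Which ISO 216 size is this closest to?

Aspect ratio 75/51 ≈ 1.471 (ISO target is √2 ≈ 1.414).
In the A-series (A0 area = 1 m²): A8 = 52 × 74 mm.
Off by 2 mm total — nearest standard size.

A8 (52 × 74 mm)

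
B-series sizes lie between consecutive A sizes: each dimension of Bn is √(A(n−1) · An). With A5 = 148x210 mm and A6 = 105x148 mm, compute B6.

125 × 176 mm

Short side: √(148 · 105) = √15540 ≈ 124.7 → 125 mm
Long side: √(210 · 148) = √31080 ≈ 176.3 → 176 mm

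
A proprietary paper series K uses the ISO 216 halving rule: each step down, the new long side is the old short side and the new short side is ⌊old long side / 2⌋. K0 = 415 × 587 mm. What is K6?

K1: ⌊587/2⌋ × 415 = 293 × 415 mm
K2: ⌊415/2⌋ × 293 = 207 × 293 mm
K3: ⌊293/2⌋ × 207 = 146 × 207 mm
K4: ⌊207/2⌋ × 146 = 103 × 146 mm
K5: ⌊146/2⌋ × 103 = 73 × 103 mm
K6: ⌊103/2⌋ × 73 = 51 × 73 mm

51 × 73 mm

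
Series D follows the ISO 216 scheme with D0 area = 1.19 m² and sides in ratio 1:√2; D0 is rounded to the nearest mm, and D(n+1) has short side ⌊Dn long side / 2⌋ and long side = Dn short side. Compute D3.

324 × 458 mm

Let D0's short side be w mm. w · w√2 = 1.19 m² = 1,190,000 mm², so w ≈ 917.3 mm and w√2 ≈ 1297.3 mm → D0 = 917 × 1297 mm.
D1: ⌊1297/2⌋ × 917 = 648 × 917 mm
D2: ⌊917/2⌋ × 648 = 458 × 648 mm
D3: ⌊648/2⌋ × 458 = 324 × 458 mm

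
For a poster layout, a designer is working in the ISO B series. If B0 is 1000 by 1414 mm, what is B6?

B1: ⌊1414/2⌋ × 1000 = 707 × 1000 mm
B2: ⌊1000/2⌋ × 707 = 500 × 707 mm
B3: ⌊707/2⌋ × 500 = 353 × 500 mm
B4: ⌊500/2⌋ × 353 = 250 × 353 mm
B5: ⌊353/2⌋ × 250 = 176 × 250 mm
B6: ⌊250/2⌋ × 176 = 125 × 176 mm

125 × 176 mm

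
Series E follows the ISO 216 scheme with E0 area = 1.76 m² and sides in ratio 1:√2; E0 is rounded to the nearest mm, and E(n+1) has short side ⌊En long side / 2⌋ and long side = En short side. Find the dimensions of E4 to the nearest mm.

279 × 394 mm

Let E0's short side be w mm. w · w√2 = 1.76 m² = 1,760,000 mm², so w ≈ 1115.6 mm and w√2 ≈ 1577.7 mm → E0 = 1116 × 1578 mm.
E1: ⌊1578/2⌋ × 1116 = 789 × 1116 mm
E2: ⌊1116/2⌋ × 789 = 558 × 789 mm
E3: ⌊789/2⌋ × 558 = 394 × 558 mm
E4: ⌊558/2⌋ × 394 = 279 × 394 mm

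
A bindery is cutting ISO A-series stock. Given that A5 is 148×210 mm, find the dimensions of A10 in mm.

26 × 37 mm

A6: ⌊210/2⌋ × 148 = 105 × 148 mm
A7: ⌊148/2⌋ × 105 = 74 × 105 mm
A8: ⌊105/2⌋ × 74 = 52 × 74 mm
A9: ⌊74/2⌋ × 52 = 37 × 52 mm
A10: ⌊52/2⌋ × 37 = 26 × 37 mm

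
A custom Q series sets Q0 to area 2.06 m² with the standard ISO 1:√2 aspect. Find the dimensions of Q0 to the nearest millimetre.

Let the short side be w mm. Then w · w√2 = 2.06 m² = 2,060,000 mm².
w² = 2,060,000/√2, so w ≈ 1206.9 mm; long side = w√2 ≈ 1706.8 mm.

1207 × 1707 mm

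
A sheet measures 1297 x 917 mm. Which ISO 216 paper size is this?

Aspect ratio 1297/917 ≈ 1.414 — close to the ISO √2 ≈ 1.414.
In the C-series (envelope sizes, between A and B): C0 = 917 × 1297 mm.

C0 (917 × 1297 mm)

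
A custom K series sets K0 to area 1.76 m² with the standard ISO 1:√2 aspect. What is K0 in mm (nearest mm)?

Let the short side be w mm. Then w · w√2 = 1.76 m² = 1,760,000 mm².
w² = 1,760,000/√2, so w ≈ 1115.6 mm; long side = w√2 ≈ 1577.7 mm.

1116 × 1578 mm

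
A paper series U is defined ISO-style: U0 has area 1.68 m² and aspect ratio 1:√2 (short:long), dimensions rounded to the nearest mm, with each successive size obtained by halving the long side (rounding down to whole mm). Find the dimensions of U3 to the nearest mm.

385 × 545 mm

Let U0's short side be w mm. w · w√2 = 1.68 m² = 1,680,000 mm², so w ≈ 1089.9 mm and w√2 ≈ 1541.4 mm → U0 = 1090 × 1541 mm.
U1: ⌊1541/2⌋ × 1090 = 770 × 1090 mm
U2: ⌊1090/2⌋ × 770 = 545 × 770 mm
U3: ⌊770/2⌋ × 545 = 385 × 545 mm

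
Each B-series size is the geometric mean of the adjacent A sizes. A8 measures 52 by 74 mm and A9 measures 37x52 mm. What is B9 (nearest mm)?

44 × 62 mm

Short side: √(52 · 37) = √1924 ≈ 43.9 → 44 mm
Long side: √(74 · 52) = √3848 ≈ 62.0 → 62 mm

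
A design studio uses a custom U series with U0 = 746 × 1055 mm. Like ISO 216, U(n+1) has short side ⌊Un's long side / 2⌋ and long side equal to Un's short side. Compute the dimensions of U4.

186 × 263 mm

U1: ⌊1055/2⌋ × 746 = 527 × 746 mm
U2: ⌊746/2⌋ × 527 = 373 × 527 mm
U3: ⌊527/2⌋ × 373 = 263 × 373 mm
U4: ⌊373/2⌋ × 263 = 186 × 263 mm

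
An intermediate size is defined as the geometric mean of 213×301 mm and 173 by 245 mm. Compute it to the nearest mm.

Short side: √(213 · 173) = √36849 ≈ 192.0 → 192 mm
Long side: √(301 · 245) = √73745 ≈ 271.6 → 272 mm

192 × 272 mm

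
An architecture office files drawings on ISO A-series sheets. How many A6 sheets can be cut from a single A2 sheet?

A2 = 420 × 594 mm; A6 = 105 × 148 mm.
Each halving step doubles the count; 4 steps from A2 to A6.
2^4 = 16.

16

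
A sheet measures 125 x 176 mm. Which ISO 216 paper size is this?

B6 (125 × 176 mm)

Aspect ratio 176/125 ≈ 1.408 — close to the ISO √2 ≈ 1.414.
In the B-series (B0 = 1000 × 1414 mm): B6 = 125 × 176 mm.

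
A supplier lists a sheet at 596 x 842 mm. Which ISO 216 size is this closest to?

Aspect ratio 842/596 ≈ 1.413 — close to the ISO √2 ≈ 1.414.
In the A-series (A0 area = 1 m²): A1 = 594 × 841 mm.
Off by 3 mm total — nearest standard size.

A1 (594 × 841 mm)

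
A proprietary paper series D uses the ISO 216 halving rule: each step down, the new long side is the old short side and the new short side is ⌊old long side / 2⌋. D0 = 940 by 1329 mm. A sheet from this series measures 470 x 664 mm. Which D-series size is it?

D2

D0: 940 × 1329 mm
D1: 664 × 940 mm
D2: 470 × 664 mm
D3: 332 × 470 mm
→ matches D2.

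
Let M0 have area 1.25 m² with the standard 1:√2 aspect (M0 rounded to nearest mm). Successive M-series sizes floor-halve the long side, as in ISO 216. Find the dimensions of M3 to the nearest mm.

Let M0's short side be w mm. w · w√2 = 1.25 m² = 1,250,000 mm², so w ≈ 940.2 mm and w√2 ≈ 1329.6 mm → M0 = 940 × 1330 mm.
M1: ⌊1330/2⌋ × 940 = 665 × 940 mm
M2: ⌊940/2⌋ × 665 = 470 × 665 mm
M3: ⌊665/2⌋ × 470 = 332 × 470 mm

332 × 470 mm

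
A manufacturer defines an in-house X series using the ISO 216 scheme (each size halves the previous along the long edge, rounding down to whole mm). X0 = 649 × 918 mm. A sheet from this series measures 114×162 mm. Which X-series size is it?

X5

X0: 649 × 918 mm
X1: 459 × 649 mm
X2: 324 × 459 mm
X3: 229 × 324 mm
X4: 162 × 229 mm
X5: 114 × 162 mm
X6: 81 × 114 mm
→ matches X5.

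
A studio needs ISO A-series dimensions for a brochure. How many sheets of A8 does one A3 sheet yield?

32

Each ISO step halves the sheet: 1 × A3 → 2 × A4 → 4 × A5 → 8 × A6 → …
From A3 to A8 is 5 halving steps: 2^5 = 32.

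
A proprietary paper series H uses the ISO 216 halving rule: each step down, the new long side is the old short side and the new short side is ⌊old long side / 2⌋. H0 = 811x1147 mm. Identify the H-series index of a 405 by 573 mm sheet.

H2

H0: 811 × 1147 mm
H1: 573 × 811 mm
H2: 405 × 573 mm
H3: 286 × 405 mm
→ matches H2.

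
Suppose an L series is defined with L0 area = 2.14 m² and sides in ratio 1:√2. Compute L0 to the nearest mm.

1230 × 1740 mm

Let the short side be w mm. Then w · w√2 = 2.14 m² = 2,140,000 mm².
w² = 2,140,000/√2, so w ≈ 1230.1 mm; long side = w√2 ≈ 1739.7 mm.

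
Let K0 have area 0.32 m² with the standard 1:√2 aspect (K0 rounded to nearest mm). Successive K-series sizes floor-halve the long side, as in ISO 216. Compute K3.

168 × 238 mm

Let K0's short side be w mm. w · w√2 = 0.32 m² = 320,000 mm², so w ≈ 475.7 mm and w√2 ≈ 672.7 mm → K0 = 476 × 673 mm.
K1: ⌊673/2⌋ × 476 = 336 × 476 mm
K2: ⌊476/2⌋ × 336 = 238 × 336 mm
K3: ⌊336/2⌋ × 238 = 168 × 238 mm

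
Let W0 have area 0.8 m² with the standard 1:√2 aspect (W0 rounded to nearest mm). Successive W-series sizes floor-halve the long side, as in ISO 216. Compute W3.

Let W0's short side be w mm. w · w√2 = 0.8 m² = 800,000 mm², so w ≈ 752.1 mm and w√2 ≈ 1063.7 mm → W0 = 752 × 1064 mm.
W1: ⌊1064/2⌋ × 752 = 532 × 752 mm
W2: ⌊752/2⌋ × 532 = 376 × 532 mm
W3: ⌊532/2⌋ × 376 = 266 × 376 mm

266 × 376 mm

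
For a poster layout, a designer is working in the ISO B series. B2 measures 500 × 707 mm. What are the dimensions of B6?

B3: ⌊707/2⌋ × 500 = 353 × 500 mm
B4: ⌊500/2⌋ × 353 = 250 × 353 mm
B5: ⌊353/2⌋ × 250 = 176 × 250 mm
B6: ⌊250/2⌋ × 176 = 125 × 176 mm

125 × 176 mm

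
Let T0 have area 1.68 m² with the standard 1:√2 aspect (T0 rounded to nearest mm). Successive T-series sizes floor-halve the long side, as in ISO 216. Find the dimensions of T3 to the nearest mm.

Let T0's short side be w mm. w · w√2 = 1.68 m² = 1,680,000 mm², so w ≈ 1089.9 mm and w√2 ≈ 1541.4 mm → T0 = 1090 × 1541 mm.
T1: ⌊1541/2⌋ × 1090 = 770 × 1090 mm
T2: ⌊1090/2⌋ × 770 = 545 × 770 mm
T3: ⌊770/2⌋ × 545 = 385 × 545 mm

385 × 545 mm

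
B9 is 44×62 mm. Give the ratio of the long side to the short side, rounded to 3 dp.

1.409

62 / 44 = 1.409
ISO 216 targets √2 ≈ 1.414; the -0.005 deviation is from mm rounding.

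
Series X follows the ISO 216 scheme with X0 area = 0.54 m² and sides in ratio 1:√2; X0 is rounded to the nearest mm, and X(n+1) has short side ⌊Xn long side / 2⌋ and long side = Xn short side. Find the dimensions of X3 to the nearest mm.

Let X0's short side be w mm. w · w√2 = 0.54 m² = 540,000 mm², so w ≈ 617.9 mm and w√2 ≈ 873.9 mm → X0 = 618 × 874 mm.
X1: ⌊874/2⌋ × 618 = 437 × 618 mm
X2: ⌊618/2⌋ × 437 = 309 × 437 mm
X3: ⌊437/2⌋ × 309 = 218 × 309 mm

218 × 309 mm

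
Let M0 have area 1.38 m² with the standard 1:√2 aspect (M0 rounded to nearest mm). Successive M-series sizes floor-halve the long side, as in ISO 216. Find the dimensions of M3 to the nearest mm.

Let M0's short side be w mm. w · w√2 = 1.38 m² = 1,380,000 mm², so w ≈ 987.8 mm and w√2 ≈ 1397.0 mm → M0 = 988 × 1397 mm.
M1: ⌊1397/2⌋ × 988 = 698 × 988 mm
M2: ⌊988/2⌋ × 698 = 494 × 698 mm
M3: ⌊698/2⌋ × 494 = 349 × 494 mm

349 × 494 mm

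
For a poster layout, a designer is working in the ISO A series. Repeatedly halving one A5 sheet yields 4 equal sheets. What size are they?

4 = 2^2, so 2 halving steps.
A5 → A6 → … → A7 after 2 steps.

A7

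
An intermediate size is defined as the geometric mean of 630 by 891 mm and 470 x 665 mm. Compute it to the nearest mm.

544 × 770 mm

Short side: √(630 · 470) = √296100 ≈ 544.2 → 544 mm
Long side: √(891 · 665) = √592515 ≈ 769.7 → 770 mm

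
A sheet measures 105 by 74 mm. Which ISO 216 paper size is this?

Aspect ratio 105/74 ≈ 1.419 — close to the ISO √2 ≈ 1.414.
In the A-series (A0 area = 1 m²): A7 = 74 × 105 mm.

A7 (74 × 105 mm)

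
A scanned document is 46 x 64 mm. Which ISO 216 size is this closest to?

Aspect ratio 64/46 ≈ 1.391 (ISO target is √2 ≈ 1.414).
In the B-series (B0 = 1000 × 1414 mm): B9 = 44 × 62 mm.
Off by 4 mm total — nearest standard size.

B9 (44 × 62 mm)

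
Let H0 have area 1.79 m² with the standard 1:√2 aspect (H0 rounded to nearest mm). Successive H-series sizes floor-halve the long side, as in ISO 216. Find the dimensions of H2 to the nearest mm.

Let H0's short side be w mm. w · w√2 = 1.79 m² = 1,790,000 mm², so w ≈ 1125.0 mm and w√2 ≈ 1591.1 mm → H0 = 1125 × 1591 mm.
H1: ⌊1591/2⌋ × 1125 = 795 × 1125 mm
H2: ⌊1125/2⌋ × 795 = 562 × 795 mm

562 × 795 mm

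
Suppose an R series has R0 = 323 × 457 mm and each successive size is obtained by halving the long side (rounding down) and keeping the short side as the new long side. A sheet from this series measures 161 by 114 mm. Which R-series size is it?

R0: 323 × 457 mm
R1: 228 × 323 mm
R2: 161 × 228 mm
R3: 114 × 161 mm
R4: 80 × 114 mm
→ matches R3.

R3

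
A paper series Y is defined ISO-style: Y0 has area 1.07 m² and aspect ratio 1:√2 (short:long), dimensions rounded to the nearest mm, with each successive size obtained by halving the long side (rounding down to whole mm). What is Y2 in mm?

435 × 615 mm

Let Y0's short side be w mm. w · w√2 = 1.07 m² = 1,070,000 mm², so w ≈ 869.8 mm and w√2 ≈ 1230.1 mm → Y0 = 870 × 1230 mm.
Y1: ⌊1230/2⌋ × 870 = 615 × 870 mm
Y2: ⌊870/2⌋ × 615 = 435 × 615 mm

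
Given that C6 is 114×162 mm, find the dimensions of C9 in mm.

C7: ⌊162/2⌋ × 114 = 81 × 114 mm
C8: ⌊114/2⌋ × 81 = 57 × 81 mm
C9: ⌊81/2⌋ × 57 = 40 × 57 mm

40 × 57 mm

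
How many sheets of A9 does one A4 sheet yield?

A4 = 210 × 297 mm; A9 = 37 × 52 mm.
Each halving step doubles the count; 5 steps from A4 to A9.
2^5 = 32.

32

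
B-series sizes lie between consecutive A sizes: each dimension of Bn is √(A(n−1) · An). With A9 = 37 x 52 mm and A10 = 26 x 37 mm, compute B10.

Short side: √(37 · 26) = √962 ≈ 31.0 → 31 mm
Long side: √(52 · 37) = √1924 ≈ 43.9 → 44 mm

31 × 44 mm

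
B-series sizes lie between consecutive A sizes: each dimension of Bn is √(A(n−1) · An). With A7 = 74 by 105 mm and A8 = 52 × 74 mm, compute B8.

Short side: √(74 · 52) = √3848 ≈ 62.0 → 62 mm
Long side: √(105 · 74) = √7770 ≈ 88.1 → 88 mm

62 × 88 mm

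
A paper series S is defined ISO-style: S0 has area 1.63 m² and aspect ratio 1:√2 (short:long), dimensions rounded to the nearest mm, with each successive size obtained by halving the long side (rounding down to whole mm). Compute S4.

Let S0's short side be w mm. w · w√2 = 1.63 m² = 1,630,000 mm², so w ≈ 1073.6 mm and w√2 ≈ 1518.3 mm → S0 = 1074 × 1518 mm.
S1: ⌊1518/2⌋ × 1074 = 759 × 1074 mm
S2: ⌊1074/2⌋ × 759 = 537 × 759 mm
S3: ⌊759/2⌋ × 537 = 379 × 537 mm
S4: ⌊537/2⌋ × 379 = 268 × 379 mm

268 × 379 mm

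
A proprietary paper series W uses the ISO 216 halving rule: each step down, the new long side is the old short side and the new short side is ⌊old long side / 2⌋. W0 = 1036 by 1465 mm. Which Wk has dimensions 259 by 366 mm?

W0: 1036 × 1465 mm
W1: 732 × 1036 mm
W2: 518 × 732 mm
W3: 366 × 518 mm
W4: 259 × 366 mm
W5: 183 × 259 mm
→ matches W4.

W4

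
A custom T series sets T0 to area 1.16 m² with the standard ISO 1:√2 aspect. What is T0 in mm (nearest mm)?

Let the short side be w mm. Then w · w√2 = 1.16 m² = 1,160,000 mm².
w² = 1,160,000/√2, so w ≈ 905.7 mm; long side = w√2 ≈ 1280.8 mm.

906 × 1281 mm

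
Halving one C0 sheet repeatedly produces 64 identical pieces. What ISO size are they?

C6

64 = 2^6, so 6 halving steps.
C0 → C1 → … → C6 after 6 steps.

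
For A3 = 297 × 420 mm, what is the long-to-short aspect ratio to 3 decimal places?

1.414

420 / 297 = 1.414
Matches √2 ≈ 1.414 — the ISO 216 defining ratio.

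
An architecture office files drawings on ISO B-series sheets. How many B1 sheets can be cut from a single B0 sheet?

Each ISO step halves the sheet: 1 × B0 → 2 × B1
From B0 to B1 is 1 halving step: 2^1 = 2.

2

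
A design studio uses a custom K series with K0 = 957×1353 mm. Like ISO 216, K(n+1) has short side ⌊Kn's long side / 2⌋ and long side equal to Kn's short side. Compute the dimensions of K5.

169 × 239 mm

K1: ⌊1353/2⌋ × 957 = 676 × 957 mm
K2: ⌊957/2⌋ × 676 = 478 × 676 mm
K3: ⌊676/2⌋ × 478 = 338 × 478 mm
K4: ⌊478/2⌋ × 338 = 239 × 338 mm
K5: ⌊338/2⌋ × 239 = 169 × 239 mm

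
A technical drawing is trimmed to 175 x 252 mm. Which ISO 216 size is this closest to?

B5 (176 × 250 mm)

Aspect ratio 252/175 ≈ 1.440 (ISO target is √2 ≈ 1.414).
In the B-series (B0 = 1000 × 1414 mm): B5 = 176 × 250 mm.
Off by 3 mm total — nearest standard size.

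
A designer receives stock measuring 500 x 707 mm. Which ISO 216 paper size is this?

B2 (500 × 707 mm)

Aspect ratio 707/500 ≈ 1.414 — close to the ISO √2 ≈ 1.414.
In the B-series (B0 = 1000 × 1414 mm): B2 = 500 × 707 mm.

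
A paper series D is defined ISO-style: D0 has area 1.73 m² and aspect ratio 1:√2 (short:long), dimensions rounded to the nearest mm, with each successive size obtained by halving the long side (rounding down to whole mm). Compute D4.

Let D0's short side be w mm. w · w√2 = 1.73 m² = 1,730,000 mm², so w ≈ 1106.0 mm and w√2 ≈ 1564.2 mm → D0 = 1106 × 1564 mm.
D1: ⌊1564/2⌋ × 1106 = 782 × 1106 mm
D2: ⌊1106/2⌋ × 782 = 553 × 782 mm
D3: ⌊782/2⌋ × 553 = 391 × 553 mm
D4: ⌊553/2⌋ × 391 = 276 × 391 mm

276 × 391 mm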